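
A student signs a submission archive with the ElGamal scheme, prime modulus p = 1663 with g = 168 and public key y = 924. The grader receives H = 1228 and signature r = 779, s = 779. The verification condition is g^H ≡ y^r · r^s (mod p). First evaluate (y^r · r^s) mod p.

924^2 = 853776 ≡ 657
924^4 ≡ 657^2 = 431649 ≡ 932
924^8 ≡ 932^2 = 868624 ≡ 538
924^16 ≡ 538^2 = 289444 ≡ 82
924^32 ≡ 82^2 = 6724 ≡ 72
924^64 ≡ 72^2 = 5184 ≡ 195
924^128 ≡ 195^2 = 38025 ≡ 1439
924^256 ≡ 1439^2 = 2070721 ≡ 286
924^512 ≡ 286^2 = 81796 ≡ 309
779 = 512 + 256 + 8 + 2 + 1, so 924^779 ≡ 309·286·538·657·924 ≡ 1403 (mod 1663)
779^2 = 606841 ≡ 1509
779^4 ≡ 1509^2 = 2277081 ≡ 434
779^8 ≡ 434^2 = 188356 ≡ 437
779^16 ≡ 437^2 = 190969 ≡ 1387
779^32 ≡ 1387^2 = 1923769 ≡ 1341
779^64 ≡ 1341^2 = 1798281 ≡ 578
779^128 ≡ 578^2 = 334084 ≡ 1484
779^256 ≡ 1484^2 = 2202256 ≡ 444
779^512 ≡ 444^2 = 197136 ≡ 902
779 = 512 + 256 + 8 + 2 + 1, so 779^779 ≡ 902·444·437·1509·779 ≡ 823 (mod 1663)
y^r · r^s ≡ 1403·823 = 1154669 ≡ 547 (mod 1663)

547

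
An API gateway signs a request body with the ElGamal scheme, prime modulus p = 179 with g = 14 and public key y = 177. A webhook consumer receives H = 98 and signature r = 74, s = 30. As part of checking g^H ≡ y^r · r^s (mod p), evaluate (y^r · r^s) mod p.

177^2 = 31329 ≡ 4
177^4 ≡ 4^2 = 16
177^8 ≡ 16^2 = 256 ≡ 77
177^16 ≡ 77^2 = 5929 ≡ 22
177^32 ≡ 22^2 = 484 ≡ 126
177^64 ≡ 126^2 = 15876 ≡ 124
74 = 64 + 8 + 2, so 177^74 ≡ 124·77·4 ≡ 65 (mod 179)
74^2 = 5476 ≡ 106
74^4 ≡ 106^2 = 11236 ≡ 138
74^8 ≡ 138^2 = 19044 ≡ 70
74^16 ≡ 70^2 = 4900 ≡ 67
30 = 16 + 8 + 4 + 2, so 74^30 ≡ 67·70·138·106 ≡ 169 (mod 179)
y^r · r^s ≡ 65·169 = 10985 ≡ 66 (mod 179)

66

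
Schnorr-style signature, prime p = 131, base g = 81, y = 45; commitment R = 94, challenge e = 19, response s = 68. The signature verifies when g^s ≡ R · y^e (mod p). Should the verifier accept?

reject

g^s mod p:
Squares mod 131: 81^1≡81, 81^2≡11, 81^4≡121, 81^8≡100, 81^16≡44, 81^32≡102, 81^64≡55
68 = 64 + 4, so 81^68 ≡ 55·121 ≡ 105 (mod 131)
R · y^e mod p:
Squares mod 131: 45^1≡45, 45^2≡60, 45^4≡63, 45^8≡39, 45^16≡80
19 = 16 + 2 + 1, so 45^19 ≡ 80·60·45 ≡ 112 (mod 131)
94·112 = 10528 ≡ 48 (mod 131)
105 ≠ 48; the check fails.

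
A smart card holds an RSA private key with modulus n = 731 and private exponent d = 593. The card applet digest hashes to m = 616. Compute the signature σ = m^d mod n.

m^2 ≡ 616^2 = 379456 ≡ 67
m^4 ≡ 67^2 = 4489 ≡ 103
m^8 ≡ 103^2 = 10609 ≡ 375
m^16 ≡ 375^2 = 140625 ≡ 273
m^32 ≡ 273^2 = 74529 ≡ 698
m^64 ≡ 698^2 = 487204 ≡ 358
m^128 ≡ 358^2 = 128164 ≡ 239
m^256 ≡ 239^2 = 57121 ≡ 103
m^512 ≡ 103^2 = 10609 ≡ 375
593 = 512 + 64 + 16 + 1, so m^593 ≡ 375·358·273·616 ≡ 582 (mod 731)

582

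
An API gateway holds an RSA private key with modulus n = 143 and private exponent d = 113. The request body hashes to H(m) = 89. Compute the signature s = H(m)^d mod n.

111

(H(m))^2 ≡ 89^2 = 7921 ≡ 56
(H(m))^4 ≡ 56^2 = 3136 ≡ 133
(H(m))^8 ≡ 133^2 = 17689 ≡ 100
(H(m))^16 ≡ 100^2 = 10000 ≡ 133
(H(m))^32 ≡ 133^2 = 17689 ≡ 100
(H(m))^64 ≡ 100^2 = 10000 ≡ 133
113 = 64 + 32 + 16 + 1, so (H(m))^113 ≡ 133·100·133·89 ≡ 111 (mod 143)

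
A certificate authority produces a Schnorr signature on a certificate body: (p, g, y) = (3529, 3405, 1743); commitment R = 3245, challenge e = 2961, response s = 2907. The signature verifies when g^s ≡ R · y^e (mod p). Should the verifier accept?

reject

g^s mod p:
3405^2907 mod 3529 = 1234
R · y^e mod p:
1743^2961 mod 3529 = 172
3245·172 = 558140 ≡ 558 (mod 3529)
1234 ≠ 558; the check fails.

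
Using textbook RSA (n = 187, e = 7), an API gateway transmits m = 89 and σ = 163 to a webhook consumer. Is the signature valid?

invalid

σ^7 mod 187 = 158
158 ≠ 89, so verification fails.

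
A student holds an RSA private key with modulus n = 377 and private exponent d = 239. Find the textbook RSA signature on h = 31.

346

Squares mod 377: h^1≡31, h^2≡207, h^4≡248, h^8≡53, h^16≡170, h^32≡248, h^64≡53, h^128≡170
239 = 128 + 64 + 32 + 8 + 4 + 2 + 1, so h^239 ≡ 170·53·248·53·248·207·31 ≡ 346 (mod 377)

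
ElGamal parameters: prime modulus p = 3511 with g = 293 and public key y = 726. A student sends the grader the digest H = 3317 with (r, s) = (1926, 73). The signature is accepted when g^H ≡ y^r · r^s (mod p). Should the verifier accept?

Left side g^H mod p:
293^3317 mod 3511 = 1926
Right side y^r · r^s mod p:
726^1926 mod 3511 = 1499
1926^73 mod 3511 = 1594
1499·1594 = 2389406 ≡ 1926 (mod 3511)
1926 ≡ 1926 (mod 3511), so the signature is genuine.

accept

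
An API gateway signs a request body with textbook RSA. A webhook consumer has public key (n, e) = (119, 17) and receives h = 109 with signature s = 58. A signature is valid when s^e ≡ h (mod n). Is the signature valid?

s^17 mod 119 = 109
s^17 mod 119 = 109 matches h.

valid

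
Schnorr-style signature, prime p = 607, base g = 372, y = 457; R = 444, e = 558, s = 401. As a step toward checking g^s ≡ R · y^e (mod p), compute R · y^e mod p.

416

457^2 = 208849 ≡ 41
457^4 ≡ 41^2 = 1681 ≡ 467
457^8 ≡ 467^2 = 218089 ≡ 176
457^16 ≡ 176^2 = 30976 ≡ 19
457^32 ≡ 19^2 = 361
457^64 ≡ 361^2 = 130321 ≡ 423
457^128 ≡ 423^2 = 178929 ≡ 471
457^256 ≡ 471^2 = 221841 ≡ 286
457^512 ≡ 286^2 = 81796 ≡ 458
558 = 512 + 32 + 8 + 4 + 2, so 457^558 ≡ 458·361·176·467·41 ≡ 597 (mod 607)
R · y^e ≡ 444·597 = 265068 ≡ 416 (mod 607)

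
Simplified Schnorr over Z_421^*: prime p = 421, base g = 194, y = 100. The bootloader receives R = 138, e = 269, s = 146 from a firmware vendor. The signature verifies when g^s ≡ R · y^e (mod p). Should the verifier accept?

g^s mod p:
Squares mod 421: 194^1≡194, 194^2≡167, 194^4≡103, 194^8≡84, 194^16≡320, 194^32≡97, 194^64≡147, 194^128≡138
146 = 128 + 16 + 2, so 194^146 ≡ 138·320·167 ≡ 63 (mod 421)
R · y^e mod p:
Squares mod 421: 100^1≡100, 100^2≡317, 100^4≡291, 100^8≡60, 100^16≡232, 100^32≡357, 100^64≡307, 100^128≡366, 100^256≡78
269 = 256 + 8 + 4 + 1, so 100^269 ≡ 78·60·291·100 ≡ 394 (mod 421)
138·394 = 54372 ≡ 63 (mod 421)
63 ≡ 63 (mod 421); signature holds.

accept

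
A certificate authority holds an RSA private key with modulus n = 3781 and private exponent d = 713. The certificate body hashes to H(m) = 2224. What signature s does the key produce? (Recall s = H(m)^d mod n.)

3440

(H(m))^2 ≡ 2224^2 = 4946176 ≡ 628
(H(m))^4 ≡ 628^2 = 394384 ≡ 1160
(H(m))^8 ≡ 1160^2 = 1345600 ≡ 3345
(H(m))^16 ≡ 3345^2 = 11189025 ≡ 1046
(H(m))^32 ≡ 1046^2 = 1094116 ≡ 1407
(H(m))^64 ≡ 1407^2 = 1979649 ≡ 2186
(H(m))^128 ≡ 2186^2 = 4778596 ≡ 3193
(H(m))^256 ≡ 3193^2 = 10195249 ≡ 1673
(H(m))^512 ≡ 1673^2 = 2798929 ≡ 989
713 = 512 + 128 + 64 + 8 + 1, so (H(m))^713 ≡ 989·3193·2186·3345·2224 ≡ 3440 (mod 3781)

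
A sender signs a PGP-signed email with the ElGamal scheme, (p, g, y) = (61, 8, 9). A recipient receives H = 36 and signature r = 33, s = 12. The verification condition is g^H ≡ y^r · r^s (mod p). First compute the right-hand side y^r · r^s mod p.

34

9^33 mod 61 = 58
33^12 mod 61 = 9
y^r · r^s ≡ 58·9 = 522 ≡ 34 (mod 61)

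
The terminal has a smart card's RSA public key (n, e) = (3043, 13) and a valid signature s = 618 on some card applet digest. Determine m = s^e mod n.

741

s^2 ≡ 618^2 = 381924 ≡ 1549
s^4 ≡ 1549^2 = 2399401 ≡ 1517
s^8 ≡ 1517^2 = 2301289 ≡ 781
13 = 8 + 4 + 1, so s^13 ≡ 781·1517·618 ≡ 741 (mod 3043)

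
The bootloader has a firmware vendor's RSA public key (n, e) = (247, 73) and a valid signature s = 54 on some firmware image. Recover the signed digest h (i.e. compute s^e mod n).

Squares mod 247: s^1≡54, s^2≡199, s^4≡81, s^8≡139, s^16≡55, s^32≡61, s^64≡16
73 = 64 + 8 + 1, so s^73 ≡ 16·139·54 ≡ 54 (mod 247)

54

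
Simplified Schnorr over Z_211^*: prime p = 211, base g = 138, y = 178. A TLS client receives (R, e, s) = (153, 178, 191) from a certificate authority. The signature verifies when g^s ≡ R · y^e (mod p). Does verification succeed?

passes

g^s mod p:
Squares mod 211: 138^1≡138, 138^2≡54, 138^4≡173, 138^8≡178, 138^16≡34, 138^32≡101, 138^64≡73, 138^128≡54
191 = 128 + 32 + 16 + 8 + 4 + 2 + 1, so 138^191 ≡ 54·101·34·178·173·54·138 ≡ 157 (mod 211)
R · y^e mod p:
Squares mod 211: 178^1≡178, 178^2≡34, 178^4≡101, 178^8≡73, 178^16≡54, 178^32≡173, 178^64≡178, 178^128≡34
178 = 128 + 32 + 16 + 2, so 178^178 ≡ 34·173·54·34 ≡ 161 (mod 211)
153·161 = 24633 ≡ 157 (mod 211)
157 ≡ 157 (mod 211); signature holds.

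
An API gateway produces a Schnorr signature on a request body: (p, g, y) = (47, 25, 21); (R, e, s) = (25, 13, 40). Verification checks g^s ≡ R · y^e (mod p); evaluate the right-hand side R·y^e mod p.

Squares mod 47: 21^1≡21, 21^2≡18, 21^4≡42, 21^8≡25
13 = 8 + 4 + 1, so 21^13 ≡ 25·42·21 ≡ 7 (mod 47)
R · y^e ≡ 25·7 = 175 ≡ 34 (mod 47)

34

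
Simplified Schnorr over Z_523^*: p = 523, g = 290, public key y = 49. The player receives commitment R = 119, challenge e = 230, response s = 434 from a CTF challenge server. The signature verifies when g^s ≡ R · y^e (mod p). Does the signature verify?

g^s mod p:
290^2 = 84100 ≡ 420
290^4 ≡ 420^2 = 176400 ≡ 149
290^8 ≡ 149^2 = 22201 ≡ 235
290^16 ≡ 235^2 = 55225 ≡ 310
290^32 ≡ 310^2 = 96100 ≡ 391
290^64 ≡ 391^2 = 152881 ≡ 165
290^128 ≡ 165^2 = 27225 ≡ 29
290^256 ≡ 29^2 = 841 ≡ 318
434 = 256 + 128 + 32 + 16 + 2, so 290^434 ≡ 318·29·391·310·420 ≡ 319 (mod 523)
R · y^e mod p:
49^2 = 2401 ≡ 309
49^4 ≡ 309^2 = 95481 ≡ 295
49^8 ≡ 295^2 = 87025 ≡ 207
49^16 ≡ 207^2 = 42849 ≡ 486
49^32 ≡ 486^2 = 236196 ≡ 323
49^64 ≡ 323^2 = 104329 ≡ 252
49^128 ≡ 252^2 = 63504 ≡ 221
230 = 128 + 64 + 32 + 4 + 2, so 49^230 ≡ 221·252·323·295·309 ≡ 426 (mod 523)
119·426 = 50694 ≡ 486 (mod 523)
319 ≠ 486; the check fails.

does not verify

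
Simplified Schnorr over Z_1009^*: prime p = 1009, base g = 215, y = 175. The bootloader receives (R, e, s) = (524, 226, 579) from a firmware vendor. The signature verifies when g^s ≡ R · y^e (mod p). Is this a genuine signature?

genuine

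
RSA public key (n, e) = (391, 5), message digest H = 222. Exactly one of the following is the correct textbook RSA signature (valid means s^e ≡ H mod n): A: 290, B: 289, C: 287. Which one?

A

Candidate A: Squares mod 391: 290^1≡290, 290^2≡35, 290^4≡52; 5 = 4 + 1, so 290^5 ≡ 52·290 ≡ 222 (mod 391)
  → matches H = 222
Candidate B: Squares mod 391: 289^1≡289, 289^2≡238, 289^4≡340; 5 = 4 + 1, so 289^5 ≡ 340·289 ≡ 119 (mod 391)
Candidate C: Squares mod 391: 287^1≡287, 287^2≡259, 287^4≡220; 5 = 4 + 1, so 287^5 ≡ 220·287 ≡ 189 (mod 391)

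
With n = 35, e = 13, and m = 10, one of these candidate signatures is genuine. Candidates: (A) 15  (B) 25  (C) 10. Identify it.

C

Candidate A: Squares mod 35: 15^1≡15, 15^2≡15, 15^4≡15, 15^8≡15; 13 = 8 + 4 + 1, so 15^13 ≡ 15·15·15 ≡ 15 (mod 35)
Candidate B: Squares mod 35: 25^1≡25, 25^2≡30, 25^4≡25, 25^8≡30; 13 = 8 + 4 + 1, so 25^13 ≡ 30·25·25 ≡ 25 (mod 35)
Candidate C: Squares mod 35: 10^1≡10, 10^2≡30, 10^4≡25, 10^8≡30; 13 = 8 + 4 + 1, so 10^13 ≡ 30·25·10 ≡ 10 (mod 35)
  → matches m = 10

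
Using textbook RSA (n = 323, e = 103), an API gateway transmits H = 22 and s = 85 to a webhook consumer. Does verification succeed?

s^103 mod 323 = 272
272 ≠ 22, so verification fails.

fails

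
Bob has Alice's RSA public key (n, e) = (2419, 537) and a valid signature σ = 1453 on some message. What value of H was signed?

2292

σ^2 ≡ 1453^2 = 2111209 ≡ 1841
σ^4 ≡ 1841^2 = 3389281 ≡ 262
σ^8 ≡ 262^2 = 68644 ≡ 912
σ^16 ≡ 912^2 = 831744 ≡ 2027
σ^32 ≡ 2027^2 = 4108729 ≡ 1267
σ^64 ≡ 1267^2 = 1605289 ≡ 1492
σ^128 ≡ 1492^2 = 2226064 ≡ 584
σ^256 ≡ 584^2 = 341056 ≡ 2396
σ^512 ≡ 2396^2 = 5740816 ≡ 529
537 = 512 + 16 + 8 + 1, so σ^537 ≡ 529·2027·912·1453 ≡ 2292 (mod 2419)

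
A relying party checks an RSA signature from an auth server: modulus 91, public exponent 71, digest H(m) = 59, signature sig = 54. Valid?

sig^2 ≡ 54^2 = 2916 ≡ 4
sig^4 ≡ 4^2 = 16
sig^8 ≡ 16^2 = 256 ≡ 74
sig^16 ≡ 74^2 = 5476 ≡ 16
sig^32 ≡ 16^2 = 256 ≡ 74
sig^64 ≡ 74^2 = 5476 ≡ 16
71 = 64 + 4 + 2 + 1, so sig^71 ≡ 16·16·4·54 ≡ 59 (mod 91)
sig^71 mod 91 = 59 matches H(m).

yes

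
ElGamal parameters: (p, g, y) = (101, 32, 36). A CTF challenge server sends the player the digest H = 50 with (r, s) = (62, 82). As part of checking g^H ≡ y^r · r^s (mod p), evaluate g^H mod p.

32^2 = 1024 ≡ 14
32^4 ≡ 14^2 = 196 ≡ 95
32^8 ≡ 95^2 = 9025 ≡ 36
32^16 ≡ 36^2 = 1296 ≡ 84
32^32 ≡ 84^2 = 7056 ≡ 87
50 = 32 + 16 + 2, so 32^50 ≡ 87·84·14 ≡ 100 (mod 101)

100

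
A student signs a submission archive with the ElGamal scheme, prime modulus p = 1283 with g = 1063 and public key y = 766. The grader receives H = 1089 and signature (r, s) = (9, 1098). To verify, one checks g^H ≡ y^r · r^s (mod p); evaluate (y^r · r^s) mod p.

Squares mod 1283: 766^1≡766, 766^2≡425, 766^4≡1005, 766^8≡304
9 = 8 + 1, so 766^9 ≡ 304·766 ≡ 641 (mod 1283)
Squares mod 1283: 9^1≡9, 9^2≡81, 9^4≡146, 9^8≡788, 9^16≡1255, 9^32≡784, 9^64≡99, 9^128≡820, 9^256≡108, 9^512≡117, 9^1024≡859
1098 = 1024 + 64 + 8 + 2, so 9^1098 ≡ 859·99·788·81 ≡ 1150 (mod 1283)
y^r · r^s ≡ 641·1150 = 737150 ≡ 708 (mod 1283)

708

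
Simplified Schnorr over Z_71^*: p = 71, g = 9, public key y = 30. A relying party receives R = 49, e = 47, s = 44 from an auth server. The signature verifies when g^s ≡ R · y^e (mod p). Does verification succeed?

g^s mod p:
9^2 = 81 ≡ 10
9^4 ≡ 10^2 = 100 ≡ 29
9^8 ≡ 29^2 = 841 ≡ 60
9^16 ≡ 60^2 = 3600 ≡ 50
9^32 ≡ 50^2 = 2500 ≡ 15
44 = 32 + 8 + 4, so 9^44 ≡ 15·60·29 ≡ 43 (mod 71)
R · y^e mod p:
30^2 = 900 ≡ 48
30^4 ≡ 48^2 = 2304 ≡ 32
30^8 ≡ 32^2 = 1024 ≡ 30
30^16 ≡ 30^2 = 900 ≡ 48
30^32 ≡ 48^2 = 2304 ≡ 32
47 = 32 + 8 + 4 + 2 + 1, so 30^47 ≡ 32·30·32·48·30 ≡ 37 (mod 71)
49·37 = 1813 ≡ 38 (mod 71)
43 ≠ 38; the check fails.

fails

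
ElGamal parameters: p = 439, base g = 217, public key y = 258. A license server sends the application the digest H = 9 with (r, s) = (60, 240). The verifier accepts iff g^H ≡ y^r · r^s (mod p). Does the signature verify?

Left side g^H mod p:
217^2 = 47089 ≡ 116
217^4 ≡ 116^2 = 13456 ≡ 286
217^8 ≡ 286^2 = 81796 ≡ 142
9 = 8 + 1, so 217^9 ≡ 142·217 ≡ 84 (mod 439)
Right side y^r · r^s mod p:
258^2 = 66564 ≡ 275
258^4 ≡ 275^2 = 75625 ≡ 117
258^8 ≡ 117^2 = 13689 ≡ 80
258^16 ≡ 80^2 = 6400 ≡ 254
258^32 ≡ 254^2 = 64516 ≡ 422
60 = 32 + 16 + 8 + 4, so 258^60 ≡ 422·254·80·117 ≡ 55 (mod 439)
60^2 = 3600 ≡ 88
60^4 ≡ 88^2 = 7744 ≡ 281
60^8 ≡ 281^2 = 78961 ≡ 380
60^16 ≡ 380^2 = 144400 ≡ 408
60^32 ≡ 408^2 = 166464 ≡ 83
60^64 ≡ 83^2 = 6889 ≡ 304
60^128 ≡ 304^2 = 92416 ≡ 226
240 = 128 + 64 + 32 + 16, so 60^240 ≡ 226·304·83·408 ≡ 250 (mod 439)
55·250 = 13750 ≡ 141 (mod 439)
84 ≠ 141, so verification fails.

does not verify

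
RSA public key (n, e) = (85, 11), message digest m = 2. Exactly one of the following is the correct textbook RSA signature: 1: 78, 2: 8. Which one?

Candidate 1: Squares mod 85: 78^1≡78, 78^2≡49, 78^4≡21, 78^8≡16; 11 = 8 + 2 + 1, so 78^11 ≡ 16·49·78 ≡ 37 (mod 85)
Candidate 2: Squares mod 85: 8^1≡8, 8^2≡64, 8^4≡16, 8^8≡1; 11 = 8 + 2 + 1, so 8^11 ≡ 1·64·8 ≡ 2 (mod 85)
  → matches m = 2

2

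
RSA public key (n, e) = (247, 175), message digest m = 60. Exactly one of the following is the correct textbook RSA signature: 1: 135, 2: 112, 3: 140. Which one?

Candidate 1: Squares mod 247: 135^1≡135, 135^2≡194, 135^4≡92, 135^8≡66, 135^16≡157, 135^32≡196, 135^64≡131, 135^128≡118; 175 = 128 + 32 + 8 + 4 + 2 + 1, so 135^175 ≡ 118·196·66·92·194·135 ≡ 60 (mod 247)
  → matches m = 60
Candidate 2: Squares mod 247: 112^1≡112, 112^2≡194, 112^4≡92, 112^8≡66, 112^16≡157, 112^32≡196, 112^64≡131, 112^128≡118; 175 = 128 + 32 + 8 + 4 + 2 + 1, so 112^175 ≡ 118·196·66·92·194·112 ≡ 187 (mod 247)
Candidate 3: Squares mod 247: 140^1≡140, 140^2≡87, 140^4≡159, 140^8≡87, 140^16≡159, 140^32≡87, 140^64≡159, 140^128≡87; 175 = 128 + 32 + 8 + 4 + 2 + 1, so 140^175 ≡ 87·87·87·159·87·140 ≡ 140 (mod 247)

1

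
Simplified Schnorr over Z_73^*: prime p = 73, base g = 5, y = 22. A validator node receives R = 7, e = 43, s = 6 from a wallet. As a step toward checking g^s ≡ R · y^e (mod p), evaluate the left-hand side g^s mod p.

3

Squares mod 73: 5^1≡5, 5^2≡25, 5^4≡41
6 = 4 + 2, so 5^6 ≡ 41·25 ≡ 3 (mod 73)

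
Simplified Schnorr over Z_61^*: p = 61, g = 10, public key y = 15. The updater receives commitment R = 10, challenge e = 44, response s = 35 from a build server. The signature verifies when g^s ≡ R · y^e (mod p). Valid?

g^s mod p:
Squares mod 61: 10^1≡10, 10^2≡39, 10^4≡57, 10^8≡16, 10^16≡12, 10^32≡22
35 = 32 + 2 + 1, so 10^35 ≡ 22·39·10 ≡ 40 (mod 61)
R · y^e mod p:
Squares mod 61: 15^1≡15, 15^2≡42, 15^4≡56, 15^8≡25, 15^16≡15, 15^32≡42
44 = 32 + 8 + 4, so 15^44 ≡ 42·25·56 ≡ 57 (mod 61)
10·57 = 570 ≡ 21 (mod 61)
40 ≠ 21; the check fails.

no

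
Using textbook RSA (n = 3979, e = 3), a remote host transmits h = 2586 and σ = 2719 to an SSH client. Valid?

yes

σ^2 ≡ 2719^2 = 7392961 ≡ 3958
3 = 2 + 1, so σ^3 ≡ 3958·2719 ≡ 2586 (mod 3979)
Since 2586 equals the digest 2586, verification succeeds.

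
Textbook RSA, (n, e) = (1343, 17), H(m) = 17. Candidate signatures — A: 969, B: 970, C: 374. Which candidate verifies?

Candidate A: Squares mod 1343: 969^1≡969, 969^2≡204, 969^4≡1326, 969^8≡289, 969^16≡255; 17 = 16 + 1, so 969^17 ≡ 255·969 ≡ 1326 (mod 1343)
Candidate B: Squares mod 1343: 970^1≡970, 970^2≡800, 970^4≡732, 970^8≡1310, 970^16≡1089; 17 = 16 + 1, so 970^17 ≡ 1089·970 ≡ 732 (mod 1343)
Candidate C: Squares mod 1343: 374^1≡374, 374^2≡204, 374^4≡1326, 374^8≡289, 374^16≡255; 17 = 16 + 1, so 374^17 ≡ 255·374 ≡ 17 (mod 1343)
  → matches H(m) = 17

C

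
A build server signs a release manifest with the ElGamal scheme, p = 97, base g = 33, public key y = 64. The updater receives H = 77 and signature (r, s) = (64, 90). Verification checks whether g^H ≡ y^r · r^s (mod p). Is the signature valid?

invalid

Left side g^H mod p:
33^2 = 1089 ≡ 22
33^4 ≡ 22^2 = 484 ≡ 96
33^8 ≡ 96^2 = 9216 ≡ 1
33^16 ≡ 1^2 = 1
33^32 ≡ 1^2 = 1
33^64 ≡ 1^2 = 1
77 = 64 + 8 + 4 + 1, so 33^77 ≡ 1·1·96·33 ≡ 64 (mod 97)
Right side y^r · r^s mod p:
64^2 = 4096 ≡ 22
64^4 ≡ 22^2 = 484 ≡ 96
64^8 ≡ 96^2 = 9216 ≡ 1
64^16 ≡ 1^2 = 1
64^32 ≡ 1^2 = 1
64^64 ≡ 1^2 = 1
64^2 = 4096 ≡ 22
64^4 ≡ 22^2 = 484 ≡ 96
64^8 ≡ 96^2 = 9216 ≡ 1
64^16 ≡ 1^2 = 1
64^32 ≡ 1^2 = 1
64^64 ≡ 1^2 = 1
90 = 64 + 16 + 8 + 2, so 64^90 ≡ 1·1·1·22 ≡ 22 (mod 97)
1·22 = 22 ≡ 22 (mod 97)
64 ≠ 22, so verification fails.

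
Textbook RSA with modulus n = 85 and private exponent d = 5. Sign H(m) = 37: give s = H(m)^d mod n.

22

(H(m))^2 ≡ 37^2 = 1369 ≡ 9
(H(m))^4 ≡ 9^2 = 81
5 = 4 + 1, so (H(m))^5 ≡ 81·37 ≡ 22 (mod 85)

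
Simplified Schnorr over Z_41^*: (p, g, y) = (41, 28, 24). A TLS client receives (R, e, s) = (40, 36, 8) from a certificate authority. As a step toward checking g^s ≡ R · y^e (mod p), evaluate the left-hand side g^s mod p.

Squares mod 41: 28^1≡28, 28^2≡5, 28^4≡25, 28^8≡10
28^8 ≡ 10 (mod 41)

10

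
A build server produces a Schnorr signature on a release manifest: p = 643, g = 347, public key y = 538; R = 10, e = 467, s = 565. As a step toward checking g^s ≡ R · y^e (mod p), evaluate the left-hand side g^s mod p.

Squares mod 643: 347^1≡347, 347^2≡168, 347^4≡575, 347^8≡123, 347^16≡340, 347^32≡503, 347^64≡310, 347^128≡293, 347^256≡330, 347^512≡233
565 = 512 + 32 + 16 + 4 + 1, so 347^565 ≡ 233·503·340·575·347 ≡ 66 (mod 643)

66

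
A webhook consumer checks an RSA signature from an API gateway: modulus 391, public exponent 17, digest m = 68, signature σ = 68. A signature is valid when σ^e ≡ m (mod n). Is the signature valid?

valid

σ^17 mod 391 = 68
Since 68 equals the digest 68, verification succeeds.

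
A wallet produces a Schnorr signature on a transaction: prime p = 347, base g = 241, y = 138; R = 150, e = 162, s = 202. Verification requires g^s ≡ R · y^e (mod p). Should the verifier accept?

g^s mod p:
241^2 = 58081 ≡ 132
241^4 ≡ 132^2 = 17424 ≡ 74
241^8 ≡ 74^2 = 5476 ≡ 271
241^16 ≡ 271^2 = 73441 ≡ 224
241^32 ≡ 224^2 = 50176 ≡ 208
241^64 ≡ 208^2 = 43264 ≡ 236
241^128 ≡ 236^2 = 55696 ≡ 176
202 = 128 + 64 + 8 + 2, so 241^202 ≡ 176·236·271·132 ≡ 246 (mod 347)
R · y^e mod p:
138^2 = 19044 ≡ 306
138^4 ≡ 306^2 = 93636 ≡ 293
138^8 ≡ 293^2 = 85849 ≡ 140
138^16 ≡ 140^2 = 19600 ≡ 168
138^32 ≡ 168^2 = 28224 ≡ 117
138^64 ≡ 117^2 = 13689 ≡ 156
138^128 ≡ 156^2 = 24336 ≡ 46
162 = 128 + 32 + 2, so 138^162 ≡ 46·117·306 ≡ 30 (mod 347)
150·30 = 4500 ≡ 336 (mod 347)
246 ≠ 336; the check fails.

reject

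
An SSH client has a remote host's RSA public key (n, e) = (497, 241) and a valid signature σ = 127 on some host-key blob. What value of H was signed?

σ^2 ≡ 127^2 = 16129 ≡ 225
σ^4 ≡ 225^2 = 50625 ≡ 428
σ^8 ≡ 428^2 = 183184 ≡ 288
σ^16 ≡ 288^2 = 82944 ≡ 442
σ^32 ≡ 442^2 = 195364 ≡ 43
σ^64 ≡ 43^2 = 1849 ≡ 358
σ^128 ≡ 358^2 = 128164 ≡ 435
241 = 128 + 64 + 32 + 16 + 1, so σ^241 ≡ 435·358·43·442·127 ≡ 106 (mod 497)

106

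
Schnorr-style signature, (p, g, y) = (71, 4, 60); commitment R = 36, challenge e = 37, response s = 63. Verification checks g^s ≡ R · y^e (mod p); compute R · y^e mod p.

Squares mod 71: 60^1≡60, 60^2≡50, 60^4≡15, 60^8≡12, 60^16≡2, 60^32≡4
37 = 32 + 4 + 1, so 60^37 ≡ 4·15·60 ≡ 50 (mod 71)
R · y^e ≡ 36·50 = 1800 ≡ 25 (mod 71)

25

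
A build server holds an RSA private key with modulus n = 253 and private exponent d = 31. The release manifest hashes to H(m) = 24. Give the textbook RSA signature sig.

Squares mod 253: (H(m))^1≡24, (H(m))^2≡70, (H(m))^4≡93, (H(m))^8≡47, (H(m))^16≡185
31 = 16 + 8 + 4 + 2 + 1, so (H(m))^31 ≡ 185·47·93·70·24 ≡ 24 (mod 253)

24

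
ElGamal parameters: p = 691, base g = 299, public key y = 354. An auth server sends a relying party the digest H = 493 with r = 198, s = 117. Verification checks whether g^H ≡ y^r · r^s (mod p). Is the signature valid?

invalid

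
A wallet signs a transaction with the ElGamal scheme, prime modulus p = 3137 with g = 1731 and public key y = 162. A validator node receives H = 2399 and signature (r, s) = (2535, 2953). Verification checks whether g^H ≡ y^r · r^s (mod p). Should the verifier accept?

Left side g^H mod p:
1731^2 = 2996361 ≡ 526
1731^4 ≡ 526^2 = 276676 ≡ 620
1731^8 ≡ 620^2 = 384400 ≡ 1686
1731^16 ≡ 1686^2 = 2842596 ≡ 474
1731^32 ≡ 474^2 = 224676 ≡ 1949
1731^64 ≡ 1949^2 = 3798601 ≡ 2831
1731^128 ≡ 2831^2 = 8014561 ≡ 2663
1731^256 ≡ 2663^2 = 7091569 ≡ 1949
1731^512 ≡ 1949^2 = 3798601 ≡ 2831
1731^1024 ≡ 2831^2 = 8014561 ≡ 2663
1731^2048 ≡ 2663^2 = 7091569 ≡ 1949
2399 = 2048 + 256 + 64 + 16 + 8 + 4 + 2 + 1, so 1731^2399 ≡ 1949·1949·2831·474·1686·620·526·1731 ≡ 309 (mod 3137)
Right side y^r · r^s mod p:
162^2 = 26244 ≡ 1148
162^4 ≡ 1148^2 = 1317904 ≡ 364
162^8 ≡ 364^2 = 132496 ≡ 742
162^16 ≡ 742^2 = 550564 ≡ 1589
162^32 ≡ 1589^2 = 2524921 ≡ 2773
162^64 ≡ 2773^2 = 7689529 ≡ 742
162^128 ≡ 742^2 = 550564 ≡ 1589
162^256 ≡ 1589^2 = 2524921 ≡ 2773
162^512 ≡ 2773^2 = 7689529 ≡ 742
162^1024 ≡ 742^2 = 550564 ≡ 1589
162^2048 ≡ 1589^2 = 2524921 ≡ 2773
2535 = 2048 + 256 + 128 + 64 + 32 + 4 + 2 + 1, so 162^2535 ≡ 2773·2773·1589·742·2773·364·1148·162 ≡ 339 (mod 3137)
2535^2 = 6426225 ≡ 1649
2535^4 ≡ 1649^2 = 2719201 ≡ 2559
2535^8 ≡ 2559^2 = 6548481 ≡ 1562
2535^16 ≡ 1562^2 = 2439844 ≡ 2395
2535^32 ≡ 2395^2 = 5736025 ≡ 1589
2535^64 ≡ 1589^2 = 2524921 ≡ 2773
2535^128 ≡ 2773^2 = 7689529 ≡ 742
2535^256 ≡ 742^2 = 550564 ≡ 1589
2535^512 ≡ 1589^2 = 2524921 ≡ 2773
2535^1024 ≡ 2773^2 = 7689529 ≡ 742
2535^2048 ≡ 742^2 = 550564 ≡ 1589
2953 = 2048 + 512 + 256 + 128 + 8 + 1, so 2535^2953 ≡ 1589·2773·1589·742·1562·2535 ≡ 223 (mod 3137)
339·223 = 75597 ≡ 309 (mod 3137)
309 ≡ 309 (mod 3137), so the signature is genuine.

accept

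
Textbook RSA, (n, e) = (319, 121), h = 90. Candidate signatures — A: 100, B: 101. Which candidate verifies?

Candidate A: 100^2 = 10000 ≡ 111; 100^4 ≡ 111^2 = 12321 ≡ 199; 100^8 ≡ 199^2 = 39601 ≡ 45; 100^16 ≡ 45^2 = 2025 ≡ 111; 100^32 ≡ 111^2 = 12321 ≡ 199; 100^64 ≡ 199^2 = 39601 ≡ 45; 121 = 64 + 32 + 16 + 8 + 1, so 100^121 ≡ 45·199·111·45·100 ≡ 34 (mod 319)
Candidate B: 101^2 = 10201 ≡ 312; 101^4 ≡ 312^2 = 97344 ≡ 49; 101^8 ≡ 49^2 = 2401 ≡ 168; 101^16 ≡ 168^2 = 28224 ≡ 152; 101^32 ≡ 152^2 = 23104 ≡ 136; 101^64 ≡ 136^2 = 18496 ≡ 313; 121 = 64 + 32 + 16 + 8 + 1, so 101^121 ≡ 313·136·152·168·101 ≡ 90 (mod 319)
  → matches h = 90

B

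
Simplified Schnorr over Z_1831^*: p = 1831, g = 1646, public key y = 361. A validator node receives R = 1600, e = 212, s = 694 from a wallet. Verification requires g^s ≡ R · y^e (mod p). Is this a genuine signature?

forged

g^s mod p:
Squares mod 1831: 1646^1≡1646, 1646^2≡1267, 1646^4≡1333, 1646^8≡819, 1646^16≡615, 1646^32≡1039, 1646^64≡1062, 1646^128≡1779, 1646^256≡873, 1646^512≡433
694 = 512 + 128 + 32 + 16 + 4 + 2, so 1646^694 ≡ 433·1779·1039·615·1333·1267 ≡ 100 (mod 1831)
R · y^e mod p:
Squares mod 1831: 361^1≡361, 361^2≡320, 361^4≡1695, 361^8≡186, 361^16≡1638, 361^32≡629, 361^64≡145, 361^128≡884
212 = 128 + 64 + 16 + 4, so 361^212 ≡ 884·145·1638·1695 ≡ 647 (mod 1831)
1600·647 = 1035200 ≡ 685 (mod 1831)
100 ≠ 685; the check fails.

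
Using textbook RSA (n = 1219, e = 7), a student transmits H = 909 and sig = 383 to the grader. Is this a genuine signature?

sig^7 mod 1219 = 310
The recovered value 310 does not match the digest 909.

forged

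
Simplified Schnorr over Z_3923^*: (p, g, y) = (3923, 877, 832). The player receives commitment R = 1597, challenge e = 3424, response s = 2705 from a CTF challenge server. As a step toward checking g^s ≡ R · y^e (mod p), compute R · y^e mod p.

3018

832^2 = 692224 ≡ 1776
832^4 ≡ 1776^2 = 3154176 ≡ 84
832^8 ≡ 84^2 = 7056 ≡ 3133
832^16 ≡ 3133^2 = 9815689 ≡ 343
832^32 ≡ 343^2 = 117649 ≡ 3882
832^64 ≡ 3882^2 = 15069924 ≡ 1681
832^128 ≡ 1681^2 = 2825761 ≡ 1201
832^256 ≡ 1201^2 = 1442401 ≡ 2660
832^512 ≡ 2660^2 = 7075600 ≡ 2431
832^1024 ≡ 2431^2 = 5909761 ≡ 1723
832^2048 ≡ 1723^2 = 2968729 ≡ 2941
3424 = 2048 + 1024 + 256 + 64 + 32, so 832^3424 ≡ 2941·1723·2660·1681·3882 ≡ 3834 (mod 3923)
R · y^e ≡ 1597·3834 = 6122898 ≡ 3018 (mod 3923)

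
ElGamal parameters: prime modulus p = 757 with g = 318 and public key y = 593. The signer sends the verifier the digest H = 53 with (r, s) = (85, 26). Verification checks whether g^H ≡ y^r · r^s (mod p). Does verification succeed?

Left side g^H mod p:
318^2 = 101124 ≡ 443
318^4 ≡ 443^2 = 196249 ≡ 186
318^8 ≡ 186^2 = 34596 ≡ 531
318^16 ≡ 531^2 = 281961 ≡ 357
318^32 ≡ 357^2 = 127449 ≡ 273
53 = 32 + 16 + 4 + 1, so 318^53 ≡ 273·357·186·318 ≡ 98 (mod 757)
Right side y^r · r^s mod p:
593^2 = 351649 ≡ 401
593^4 ≡ 401^2 = 160801 ≡ 317
593^8 ≡ 317^2 = 100489 ≡ 565
593^16 ≡ 565^2 = 319225 ≡ 528
593^32 ≡ 528^2 = 278784 ≡ 208
593^64 ≡ 208^2 = 43264 ≡ 115
85 = 64 + 16 + 4 + 1, so 593^85 ≡ 115·528·317·593 ≡ 593 (mod 757)
85^2 = 7225 ≡ 412
85^4 ≡ 412^2 = 169744 ≡ 176
85^8 ≡ 176^2 = 30976 ≡ 696
85^16 ≡ 696^2 = 484416 ≡ 693
26 = 16 + 8 + 2, so 85^26 ≡ 693·696·412 ≡ 580 (mod 757)
593·580 = 343940 ≡ 262 (mod 757)
98 ≠ 262, so verification fails.

fails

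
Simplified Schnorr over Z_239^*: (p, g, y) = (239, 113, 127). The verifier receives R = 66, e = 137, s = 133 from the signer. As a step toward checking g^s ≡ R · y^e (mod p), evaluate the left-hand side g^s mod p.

71

Squares mod 239: 113^1≡113, 113^2≡102, 113^4≡127, 113^8≡116, 113^16≡72, 113^32≡165, 113^64≡218, 113^128≡202
133 = 128 + 4 + 1, so 113^133 ≡ 202·127·113 ≡ 71 (mod 239)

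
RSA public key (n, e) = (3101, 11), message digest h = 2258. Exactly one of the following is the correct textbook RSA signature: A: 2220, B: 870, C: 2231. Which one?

B

Candidate A: Squares mod 3101: 2220^1≡2220, 2220^2≡911, 2220^4≡1954, 2220^8≡785; 11 = 8 + 2 + 1, so 2220^11 ≡ 785·911·2220 ≡ 2437 (mod 3101)
Candidate B: Squares mod 3101: 870^1≡870, 870^2≡256, 870^4≡415, 870^8≡1670; 11 = 8 + 2 + 1, so 870^11 ≡ 1670·256·870 ≡ 2258 (mod 3101)
  → matches h = 2258
Candidate C: Squares mod 3101: 2231^1≡2231, 2231^2≡256, 2231^4≡415, 2231^8≡1670; 11 = 8 + 2 + 1, so 2231^11 ≡ 1670·256·2231 ≡ 843 (mod 3101)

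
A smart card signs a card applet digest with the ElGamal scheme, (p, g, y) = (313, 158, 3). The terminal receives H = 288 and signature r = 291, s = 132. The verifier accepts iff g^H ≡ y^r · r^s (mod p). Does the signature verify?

verifies

Left side g^H mod p:
Squares mod 313: 158^1≡158, 158^2≡237, 158^4≡142, 158^8≡132, 158^16≡209, 158^32≡174, 158^64≡228, 158^128≡26, 158^256≡50
288 = 256 + 32, so 158^288 ≡ 50·174 ≡ 249 (mod 313)
Right side y^r · r^s mod p:
Squares mod 313: 3^1≡3, 3^2≡9, 3^4≡81, 3^8≡301, 3^16≡144, 3^32≡78, 3^64≡137, 3^128≡302, 3^256≡121
291 = 256 + 32 + 2 + 1, so 3^291 ≡ 121·78·9·3 ≡ 44 (mod 313)
Squares mod 313: 291^1≡291, 291^2≡171, 291^4≡132, 291^8≡209, 291^16≡174, 291^32≡228, 291^64≡26, 291^128≡50
132 = 128 + 4, so 291^132 ≡ 50·132 ≡ 27 (mod 313)
44·27 = 1188 ≡ 249 (mod 313)
249 ≡ 249 (mod 313), so the signature is genuine.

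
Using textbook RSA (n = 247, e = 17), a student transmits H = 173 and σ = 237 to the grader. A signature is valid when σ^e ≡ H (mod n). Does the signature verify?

σ^2 ≡ 237^2 = 56169 ≡ 100
σ^4 ≡ 100^2 = 10000 ≡ 120
σ^8 ≡ 120^2 = 14400 ≡ 74
σ^16 ≡ 74^2 = 5476 ≡ 42
17 = 16 + 1, so σ^17 ≡ 42·237 ≡ 74 (mod 247)
74 ≠ 173, so verification fails.

does not verify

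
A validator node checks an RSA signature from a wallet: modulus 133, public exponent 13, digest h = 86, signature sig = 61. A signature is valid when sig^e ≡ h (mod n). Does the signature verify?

does not verify

sig^13 mod 133 = 47
47 ≠ 86, so verification fails.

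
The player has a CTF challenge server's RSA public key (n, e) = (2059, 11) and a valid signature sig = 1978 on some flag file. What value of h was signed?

1546

sig^2 ≡ 1978^2 = 3912484 ≡ 384
sig^4 ≡ 384^2 = 147456 ≡ 1267
sig^8 ≡ 1267^2 = 1605289 ≡ 1328
11 = 8 + 2 + 1, so sig^11 ≡ 1328·384·1978 ≡ 1546 (mod 2059)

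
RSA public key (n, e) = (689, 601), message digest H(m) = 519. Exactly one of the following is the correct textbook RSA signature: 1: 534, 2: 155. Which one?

Candidate 1: 534^2 = 285156 ≡ 599; 534^4 ≡ 599^2 = 358801 ≡ 521; 534^8 ≡ 521^2 = 271441 ≡ 664; 534^16 ≡ 664^2 = 440896 ≡ 625; 534^32 ≡ 625^2 = 390625 ≡ 651; 534^64 ≡ 651^2 = 423801 ≡ 66; 534^128 ≡ 66^2 = 4356 ≡ 222; 534^256 ≡ 222^2 = 49284 ≡ 365; 534^512 ≡ 365^2 = 133225 ≡ 248; 601 = 512 + 64 + 16 + 8 + 1, so 534^601 ≡ 248·66·625·664·534 ≡ 170 (mod 689)
Candidate 2: 155^2 = 24025 ≡ 599; 155^4 ≡ 599^2 = 358801 ≡ 521; 155^8 ≡ 521^2 = 271441 ≡ 664; 155^16 ≡ 664^2 = 440896 ≡ 625; 155^32 ≡ 625^2 = 390625 ≡ 651; 155^64 ≡ 651^2 = 423801 ≡ 66; 155^128 ≡ 66^2 = 4356 ≡ 222; 155^256 ≡ 222^2 = 49284 ≡ 365; 155^512 ≡ 365^2 = 133225 ≡ 248; 601 = 512 + 64 + 16 + 8 + 1, so 155^601 ≡ 248·66·625·664·155 ≡ 519 (mod 689)
  → matches H(m) = 519

2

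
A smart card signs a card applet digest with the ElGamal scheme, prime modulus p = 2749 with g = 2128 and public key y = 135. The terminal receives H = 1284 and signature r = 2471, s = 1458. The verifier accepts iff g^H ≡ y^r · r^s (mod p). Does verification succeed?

fails

Left side g^H mod p:
2128^2 = 4528384 ≡ 781
2128^4 ≡ 781^2 = 609961 ≡ 2432
2128^8 ≡ 2432^2 = 5914624 ≡ 1525
2128^16 ≡ 1525^2 = 2325625 ≡ 2720
2128^32 ≡ 2720^2 = 7398400 ≡ 841
2128^64 ≡ 841^2 = 707281 ≡ 788
2128^128 ≡ 788^2 = 620944 ≡ 2419
2128^256 ≡ 2419^2 = 5851561 ≡ 1689
2128^512 ≡ 1689^2 = 2852721 ≡ 2008
2128^1024 ≡ 2008^2 = 4032064 ≡ 2030
1284 = 1024 + 256 + 4, so 2128^1284 ≡ 2030·1689·2432 ≡ 234 (mod 2749)
Right side y^r · r^s mod p:
135^2 = 18225 ≡ 1731
135^4 ≡ 1731^2 = 2996361 ≡ 2700
135^8 ≡ 2700^2 = 7290000 ≡ 2401
135^16 ≡ 2401^2 = 5764801 ≡ 148
135^32 ≡ 148^2 = 21904 ≡ 2661
135^64 ≡ 2661^2 = 7080921 ≡ 2246
135^128 ≡ 2246^2 = 5044516 ≡ 101
135^256 ≡ 101^2 = 10201 ≡ 1954
135^512 ≡ 1954^2 = 3818116 ≡ 2504
135^1024 ≡ 2504^2 = 6270016 ≡ 2296
135^2048 ≡ 2296^2 = 5271616 ≡ 1783
2471 = 2048 + 256 + 128 + 32 + 4 + 2 + 1, so 135^2471 ≡ 1783·1954·101·2661·2700·1731·135 ≡ 1853 (mod 2749)
2471^2 = 6105841 ≡ 312
2471^4 ≡ 312^2 = 97344 ≡ 1129
2471^8 ≡ 1129^2 = 1274641 ≡ 1854
2471^16 ≡ 1854^2 = 3437316 ≡ 1066
2471^32 ≡ 1066^2 = 1136356 ≡ 1019
2471^64 ≡ 1019^2 = 1038361 ≡ 1988
2471^128 ≡ 1988^2 = 3952144 ≡ 1831
2471^256 ≡ 1831^2 = 3352561 ≡ 1530
2471^512 ≡ 1530^2 = 2340900 ≡ 1501
2471^1024 ≡ 1501^2 = 2253001 ≡ 1570
1458 = 1024 + 256 + 128 + 32 + 16 + 2, so 2471^1458 ≡ 1570·1530·1831·1019·1066·312 ≡ 1929 (mod 2749)
1853·1929 = 3574437 ≡ 737 (mod 2749)
234 ≠ 737, so verification fails.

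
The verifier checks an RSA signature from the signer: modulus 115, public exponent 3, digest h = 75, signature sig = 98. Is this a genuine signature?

Squares mod 115: sig^1≡98, sig^2≡59
3 = 2 + 1, so sig^3 ≡ 59·98 ≡ 32 (mod 115)
sig^3 mod 115 = 32, but h = 75.

forged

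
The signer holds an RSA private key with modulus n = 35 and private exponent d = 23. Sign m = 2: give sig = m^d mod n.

m^2 ≡ 2^2 = 4
m^4 ≡ 4^2 = 16
m^8 ≡ 16^2 = 256 ≡ 11
m^16 ≡ 11^2 = 121 ≡ 16
23 = 16 + 4 + 2 + 1, so m^23 ≡ 16·16·4·2 ≡ 18 (mod 35)

18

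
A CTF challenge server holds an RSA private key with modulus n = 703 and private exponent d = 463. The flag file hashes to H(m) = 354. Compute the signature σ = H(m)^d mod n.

620

(H(m))^2 ≡ 354^2 = 125316 ≡ 182
(H(m))^4 ≡ 182^2 = 33124 ≡ 83
(H(m))^8 ≡ 83^2 = 6889 ≡ 562
(H(m))^16 ≡ 562^2 = 315844 ≡ 197
(H(m))^32 ≡ 197^2 = 38809 ≡ 144
(H(m))^64 ≡ 144^2 = 20736 ≡ 349
(H(m))^128 ≡ 349^2 = 121801 ≡ 182
(H(m))^256 ≡ 182^2 = 33124 ≡ 83
463 = 256 + 128 + 64 + 8 + 4 + 2 + 1, so (H(m))^463 ≡ 83·182·349·562·83·182·354 ≡ 620 (mod 703)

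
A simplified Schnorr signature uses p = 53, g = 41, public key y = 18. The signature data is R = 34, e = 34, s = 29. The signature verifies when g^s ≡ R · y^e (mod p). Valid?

yes

g^s mod p:
41^29 mod 53 = 32
R · y^e mod p:
18^34 mod 53 = 29
34·29 = 986 ≡ 32 (mod 53)
32 ≡ 32 (mod 53); signature holds.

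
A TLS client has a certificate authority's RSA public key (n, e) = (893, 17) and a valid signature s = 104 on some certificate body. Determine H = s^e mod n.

663

s^2 ≡ 104^2 = 10816 ≡ 100
s^4 ≡ 100^2 = 10000 ≡ 177
s^8 ≡ 177^2 = 31329 ≡ 74
s^16 ≡ 74^2 = 5476 ≡ 118
17 = 16 + 1, so s^17 ≡ 118·104 ≡ 663 (mod 893)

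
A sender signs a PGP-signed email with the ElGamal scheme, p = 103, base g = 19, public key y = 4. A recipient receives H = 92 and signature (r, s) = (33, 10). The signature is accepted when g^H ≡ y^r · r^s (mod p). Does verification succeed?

fails

Left side g^H mod p:
19^2 = 361 ≡ 52
19^4 ≡ 52^2 = 2704 ≡ 26
19^8 ≡ 26^2 = 676 ≡ 58
19^16 ≡ 58^2 = 3364 ≡ 68
19^32 ≡ 68^2 = 4624 ≡ 92
19^64 ≡ 92^2 = 8464 ≡ 18
92 = 64 + 16 + 8 + 4, so 19^92 ≡ 18·68·58·26 ≡ 32 (mod 103)
Right side y^r · r^s mod p:
4^2 = 16
4^4 ≡ 16^2 = 256 ≡ 50
4^8 ≡ 50^2 = 2500 ≡ 28
4^16 ≡ 28^2 = 784 ≡ 63
4^32 ≡ 63^2 = 3969 ≡ 55
33 = 32 + 1, so 4^33 ≡ 55·4 ≡ 14 (mod 103)
33^2 = 1089 ≡ 59
33^4 ≡ 59^2 = 3481 ≡ 82
33^8 ≡ 82^2 = 6724 ≡ 29
10 = 8 + 2, so 33^10 ≡ 29·59 ≡ 63 (mod 103)
14·63 = 882 ≡ 58 (mod 103)
32 ≠ 58, so verification fails.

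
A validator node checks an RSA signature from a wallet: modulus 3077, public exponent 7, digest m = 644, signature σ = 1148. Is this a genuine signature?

forged

Squares mod 3077: σ^1≡1148, σ^2≡948, σ^4≡220
7 = 4 + 2 + 1, so σ^7 ≡ 220·948·1148 ≡ 2433 (mod 3077)
The recovered value 2433 does not match the digest 644.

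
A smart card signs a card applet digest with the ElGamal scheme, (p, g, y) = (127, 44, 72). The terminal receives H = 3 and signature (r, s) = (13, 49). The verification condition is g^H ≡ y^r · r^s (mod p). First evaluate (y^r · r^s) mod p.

94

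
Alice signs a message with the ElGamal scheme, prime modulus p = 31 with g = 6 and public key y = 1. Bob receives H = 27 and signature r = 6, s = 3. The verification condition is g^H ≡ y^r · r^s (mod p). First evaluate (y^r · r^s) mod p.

30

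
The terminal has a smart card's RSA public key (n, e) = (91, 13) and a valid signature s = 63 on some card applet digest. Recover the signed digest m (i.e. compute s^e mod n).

s^2 ≡ 63^2 = 3969 ≡ 56
s^4 ≡ 56^2 = 3136 ≡ 42
s^8 ≡ 42^2 = 1764 ≡ 35
13 = 8 + 4 + 1, so s^13 ≡ 35·42·63 ≡ 63 (mod 91)

63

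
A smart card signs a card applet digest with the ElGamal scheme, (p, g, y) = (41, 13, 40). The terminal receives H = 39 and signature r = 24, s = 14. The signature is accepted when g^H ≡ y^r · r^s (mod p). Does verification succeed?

Left side g^H mod p:
13^39 mod 41 = 19
Right side y^r · r^s mod p:
40^24 mod 41 = 1
24^14 mod 41 = 5
1·5 = 5 ≡ 5 (mod 41)
19 ≠ 5, so verification fails.

fails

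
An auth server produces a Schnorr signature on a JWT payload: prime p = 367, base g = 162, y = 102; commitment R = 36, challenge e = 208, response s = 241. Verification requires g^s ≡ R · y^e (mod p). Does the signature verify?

g^s mod p:
162^2 = 26244 ≡ 187
162^4 ≡ 187^2 = 34969 ≡ 104
162^8 ≡ 104^2 = 10816 ≡ 173
162^16 ≡ 173^2 = 29929 ≡ 202
162^32 ≡ 202^2 = 40804 ≡ 67
162^64 ≡ 67^2 = 4489 ≡ 85
162^128 ≡ 85^2 = 7225 ≡ 252
241 = 128 + 64 + 32 + 16 + 1, so 162^241 ≡ 252·85·67·202·162 ≡ 94 (mod 367)
R · y^e mod p:
102^2 = 10404 ≡ 128
102^4 ≡ 128^2 = 16384 ≡ 236
102^8 ≡ 236^2 = 55696 ≡ 279
102^16 ≡ 279^2 = 77841 ≡ 37
102^32 ≡ 37^2 = 1369 ≡ 268
102^64 ≡ 268^2 = 71824 ≡ 259
102^128 ≡ 259^2 = 67081 ≡ 287
208 = 128 + 64 + 16, so 102^208 ≡ 287·259·37 ≡ 23 (mod 367)
36·23 = 828 ≡ 94 (mod 367)
94 ≡ 94 (mod 367); signature holds.

verifies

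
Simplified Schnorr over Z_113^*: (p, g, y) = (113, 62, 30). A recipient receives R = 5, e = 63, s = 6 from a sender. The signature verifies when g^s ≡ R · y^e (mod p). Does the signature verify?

does not verify

g^s mod p:
62^2 = 3844 ≡ 2
62^4 ≡ 2^2 = 4
6 = 4 + 2, so 62^6 ≡ 4·2 ≡ 8 (mod 113)
R · y^e mod p:
30^2 = 900 ≡ 109
30^4 ≡ 109^2 = 11881 ≡ 16
30^8 ≡ 16^2 = 256 ≡ 30
30^16 ≡ 30^2 = 900 ≡ 109
30^32 ≡ 109^2 = 11881 ≡ 16
63 = 32 + 16 + 8 + 4 + 2 + 1, so 30^63 ≡ 16·109·30·16·109·30 ≡ 1 (mod 113)
5·1 = 5 ≡ 5 (mod 113)
8 ≠ 5; the check fails.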